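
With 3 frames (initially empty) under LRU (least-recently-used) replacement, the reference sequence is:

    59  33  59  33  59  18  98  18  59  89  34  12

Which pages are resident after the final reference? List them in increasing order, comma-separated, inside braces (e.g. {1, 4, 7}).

{12, 34, 89}

59 → miss, frames [59]
33 → miss, frames [59, 33]
59 → hit
33 → hit
59 → hit
18 → miss, frames [33, 59, 18]
98 → miss, evict 33, frames [59, 18, 98]
18 → hit
59 → hit
89 → miss, evict 98, frames [18, 59, 89]
34 → miss, evict 18, frames [59, 89, 34]
12 → miss, evict 59, frames [89, 34, 12]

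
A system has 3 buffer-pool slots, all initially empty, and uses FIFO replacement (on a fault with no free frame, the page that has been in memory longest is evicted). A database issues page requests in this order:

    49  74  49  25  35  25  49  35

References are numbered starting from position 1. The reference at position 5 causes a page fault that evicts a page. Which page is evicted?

pos 1: 49 -> miss, frames (49)
pos 2: 74 -> miss, frames (49 74)
pos 3: 49 -> hit
pos 4: 25 -> miss, frames (49 74 25)
pos 5: 35 -> miss, evict 49, frames (74 25 35)
At position 5, page 49 is evicted.

49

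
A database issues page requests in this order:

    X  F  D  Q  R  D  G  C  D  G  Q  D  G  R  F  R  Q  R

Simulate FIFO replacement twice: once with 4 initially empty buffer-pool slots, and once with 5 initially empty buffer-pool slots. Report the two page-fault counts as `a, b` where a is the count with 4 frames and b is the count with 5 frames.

11, 8

4 frames: F F F F F . F F F . F . . F F . . . → 11 faults.
5 frames: F F F F F . F F . . . . . . F . . . → 8 faults.
8 < 11: adding a frame reduced faults, as is typical.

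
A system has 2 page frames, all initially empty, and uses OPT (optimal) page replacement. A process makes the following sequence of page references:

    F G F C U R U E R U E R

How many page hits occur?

F → fault, frames [F]
G → fault, frames [F, G]
F → hit
C → fault, evict G, frames [F, C]
U → fault, evict C, frames [F, U]
R → fault, evict F, frames [U, R]
U → hit
E → fault, evict U, frames [R, E]
R → hit
U → fault, evict R, frames [E, U]
E → hit
R → fault, evict U, frames [E, R]
Hits: 4.

4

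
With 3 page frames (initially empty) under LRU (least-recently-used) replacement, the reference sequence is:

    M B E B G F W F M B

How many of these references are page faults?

8

M: fault, frames {M}
B: fault, frames {M,B}
E: fault, frames {M,B,E}
B: hit
G: fault, evict M, frames {E,B,G}
F: fault, evict E, frames {B,G,F}
W: fault, evict B, frames {G,F,W}
F: hit
M: fault, evict G, frames {W,F,M}
B: fault, evict W, frames {F,M,B}
Page faults: 8.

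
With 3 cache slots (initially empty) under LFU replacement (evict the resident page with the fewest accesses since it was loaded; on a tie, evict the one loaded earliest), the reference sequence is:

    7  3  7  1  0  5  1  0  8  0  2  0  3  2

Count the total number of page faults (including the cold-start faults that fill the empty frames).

7: fault, frames (7)
3: fault, frames (7 3)
7: hit
1: fault, frames (7 3 1)
0: fault, evict 3, frames (7 1 0)
5: fault, evict 1, frames (7 0 5)
1: fault, evict 0, frames (7 5 1)
0: fault, evict 5, frames (7 1 0)
8: fault, evict 1, frames (7 0 8)
0: hit
2: fault, evict 8, frames (7 0 2)
0: hit
3: fault, evict 2, frames (7 0 3)
2: fault, evict 3, frames (7 0 2)
Page faults: 11.

11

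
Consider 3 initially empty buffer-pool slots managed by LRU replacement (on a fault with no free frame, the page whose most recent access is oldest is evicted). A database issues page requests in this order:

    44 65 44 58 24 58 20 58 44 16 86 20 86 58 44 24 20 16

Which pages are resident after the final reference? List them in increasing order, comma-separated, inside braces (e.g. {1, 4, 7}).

{16, 20, 24}

44: miss, frames {44}
65: miss, frames {44,65}
44: hit
58: miss, frames {65,44,58}
24: miss, evict 65, frames {44,58,24}
58: hit
20: miss, evict 44, frames {24,58,20}
58: hit
44: miss, evict 24, frames {20,58,44}
16: miss, evict 20, frames {58,44,16}
86: miss, evict 58, frames {44,16,86}
20: miss, evict 44, frames {16,86,20}
86: hit
58: miss, evict 16, frames {20,86,58}
44: miss, evict 20, frames {86,58,44}
24: miss, evict 86, frames {58,44,24}
20: miss, evict 58, frames {44,24,20}
16: miss, evict 44, frames {24,20,16}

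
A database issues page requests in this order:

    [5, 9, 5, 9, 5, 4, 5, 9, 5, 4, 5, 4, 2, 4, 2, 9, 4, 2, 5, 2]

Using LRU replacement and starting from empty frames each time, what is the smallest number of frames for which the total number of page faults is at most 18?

2

f=1: 20 faults
f=2: 10 faults
f=3: 6 faults
f=4: 4 faults
Smallest f with faults ≤ 18 is 2.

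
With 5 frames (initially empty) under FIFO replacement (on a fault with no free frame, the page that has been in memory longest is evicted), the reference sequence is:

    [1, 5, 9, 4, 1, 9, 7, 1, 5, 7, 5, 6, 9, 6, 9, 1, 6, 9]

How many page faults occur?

1: miss, frames (1)
5: miss, frames (1 5)
9: miss, frames (1 5 9)
4: miss, frames (1 5 9 4)
1: hit
9: hit
7: miss, frames (1 5 9 4 7)
1: hit
5: hit
7: hit
5: hit
6: miss, evict 1, frames (5 9 4 7 6)
9: hit
6: hit
9: hit
1: miss, evict 5, frames (9 4 7 6 1)
6: hit
9: hit
Page faults: 7.

7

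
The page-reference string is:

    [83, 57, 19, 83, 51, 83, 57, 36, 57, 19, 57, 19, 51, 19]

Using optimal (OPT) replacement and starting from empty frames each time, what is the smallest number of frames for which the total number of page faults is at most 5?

f=1: 14 faults
f=2: 8 faults
f=3: 6 faults
f=4: 5 faults
f=5: 5 faults
Smallest f with faults ≤ 5 is 4.

4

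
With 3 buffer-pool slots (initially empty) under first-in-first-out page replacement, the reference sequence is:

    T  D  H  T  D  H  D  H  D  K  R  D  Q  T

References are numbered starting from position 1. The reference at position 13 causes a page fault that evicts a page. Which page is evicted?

K

pos 1: T → miss, frames (T)
pos 2: D → miss, frames (T D)
pos 3: H → miss, frames (T D H)
pos 4: T → hit
pos 5: D → hit
pos 6: H → hit
pos 7: D → hit
pos 8: H → hit
pos 9: D → hit
pos 10: K → miss, evict T, frames (D H K)
pos 11: R → miss, evict D, frames (H K R)
pos 12: D → miss, evict H, frames (K R D)
pos 13: Q → miss, evict K, frames (R D Q)
At position 13, page K is evicted.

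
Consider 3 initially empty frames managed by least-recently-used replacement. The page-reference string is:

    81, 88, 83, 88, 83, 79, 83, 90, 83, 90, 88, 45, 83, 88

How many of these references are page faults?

8

81: fault, frames (81)
88: fault, frames (81 88)
83: fault, frames (81 88 83)
88: hit
83: hit
79: fault, evict 81, frames (88 83 79)
83: hit
90: fault, evict 88, frames (79 83 90)
83: hit
90: hit
88: fault, evict 79, frames (83 90 88)
45: fault, evict 83, frames (90 88 45)
83: fault, evict 90, frames (88 45 83)
88: hit
Page faults: 8.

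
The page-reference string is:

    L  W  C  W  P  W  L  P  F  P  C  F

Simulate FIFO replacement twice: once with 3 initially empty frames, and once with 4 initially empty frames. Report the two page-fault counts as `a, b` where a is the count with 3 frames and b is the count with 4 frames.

7, 5

3 frames: F F F . F . F . F . F . → 7 faults.
4 frames: F F F . F . . . F . . . → 5 faults.
5 < 7: adding a frame reduced faults, as is typical.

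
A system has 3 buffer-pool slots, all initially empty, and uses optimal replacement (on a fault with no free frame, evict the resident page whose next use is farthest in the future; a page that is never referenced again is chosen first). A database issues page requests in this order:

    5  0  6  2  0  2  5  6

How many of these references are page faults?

5

5 → miss, frames (5)
0 → miss, frames (5 0)
6 → miss, frames (5 0 6)
2 → miss, evict 6, frames (5 0 2)
0 → hit
2 → hit
5 → hit
6 → miss, evict 2, frames (5 0 6)
Page faults: 5.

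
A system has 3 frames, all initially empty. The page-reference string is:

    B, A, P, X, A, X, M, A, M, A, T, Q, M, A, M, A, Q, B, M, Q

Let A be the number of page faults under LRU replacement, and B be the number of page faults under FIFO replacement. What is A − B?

-1

Under LRU: F F F F . . F . . . F F F F . . . F F . → 11 faults.
Under FIFO: F F F F . . F F . . F F F F . . . F . F → 12 faults.
A − B = 11 − 12 = -1.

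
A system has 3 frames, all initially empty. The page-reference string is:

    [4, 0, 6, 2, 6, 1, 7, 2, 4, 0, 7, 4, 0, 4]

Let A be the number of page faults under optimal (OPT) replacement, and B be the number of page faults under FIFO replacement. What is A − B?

-1

Under OPT: F F F F . F F . . F . . . . → 7 faults.
Under FIFO: F F F F . F F . F F . . . . → 8 faults.
A − B = 7 − 8 = -1.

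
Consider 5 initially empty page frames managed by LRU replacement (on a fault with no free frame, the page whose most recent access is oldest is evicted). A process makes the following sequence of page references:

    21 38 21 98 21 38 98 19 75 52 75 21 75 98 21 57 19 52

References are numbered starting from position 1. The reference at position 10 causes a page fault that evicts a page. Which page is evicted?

21

pos 1: 21 -> miss, frames [21]
pos 2: 38 -> miss, frames [21, 38]
pos 3: 21 -> hit
pos 4: 98 -> miss, frames [38, 21, 98]
pos 5: 21 -> hit
pos 6: 38 -> hit
pos 7: 98 -> hit
pos 8: 19 -> miss, frames [21, 38, 98, 19]
pos 9: 75 -> miss, frames [21, 38, 98, 19, 75]
pos 10: 52 -> miss, evict 21, frames [38, 98, 19, 75, 52]
At position 10, page 21 is evicted.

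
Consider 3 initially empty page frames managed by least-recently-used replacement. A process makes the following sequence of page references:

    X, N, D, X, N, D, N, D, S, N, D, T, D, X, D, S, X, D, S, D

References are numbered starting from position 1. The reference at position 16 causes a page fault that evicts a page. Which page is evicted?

pos 1: X: miss, frames [X]
pos 2: N: miss, frames [X, N]
pos 3: D: miss, frames [X, N, D]
pos 4: X: hit
pos 5: N: hit
pos 6: D: hit
pos 7: N: hit
pos 8: D: hit
pos 9: S: miss, evict X, frames [N, D, S]
pos 10: N: hit
pos 11: D: hit
pos 12: T: miss, evict S, frames [N, D, T]
pos 13: D: hit
pos 14: X: miss, evict N, frames [T, D, X]
pos 15: D: hit
pos 16: S: miss, evict T, frames [X, D, S]
At position 16, page T is evicted.

T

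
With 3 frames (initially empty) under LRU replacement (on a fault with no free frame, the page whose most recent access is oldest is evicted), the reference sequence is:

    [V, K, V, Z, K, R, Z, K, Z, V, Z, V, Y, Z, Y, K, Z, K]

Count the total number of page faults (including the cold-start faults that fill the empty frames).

7

V → fault, frames [V]
K → fault, frames [V, K]
V → hit
Z → fault, frames [K, V, Z]
K → hit
R → fault, evict V, frames [Z, K, R]
Z → hit
K → hit
Z → hit
V → fault, evict R, frames [K, Z, V]
Z → hit
V → hit
Y → fault, evict K, frames [Z, V, Y]
Z → hit
Y → hit
K → fault, evict V, frames [Z, Y, K]
Z → hit
K → hit
Page faults: 7.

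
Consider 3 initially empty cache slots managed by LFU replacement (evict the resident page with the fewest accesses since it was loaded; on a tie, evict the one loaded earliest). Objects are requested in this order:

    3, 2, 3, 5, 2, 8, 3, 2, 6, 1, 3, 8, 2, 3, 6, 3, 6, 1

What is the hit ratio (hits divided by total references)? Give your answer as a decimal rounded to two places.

0.50

3 -> miss, frames (3)
2 -> miss, frames (3 2)
3 -> hit
5 -> miss, frames (3 2 5)
2 -> hit
8 -> miss, evict 5, frames (3 2 8)
3 -> hit
2 -> hit
6 -> miss, evict 8, frames (3 2 6)
1 -> miss, evict 6, frames (3 2 1)
3 -> hit
8 -> miss, evict 1, frames (3 2 8)
2 -> hit
3 -> hit
6 -> miss, evict 8, frames (3 2 6)
3 -> hit
6 -> hit
1 -> miss, evict 6, frames (3 2 1)
Hits: 9 of 18 references → 9/18 = 0.5000.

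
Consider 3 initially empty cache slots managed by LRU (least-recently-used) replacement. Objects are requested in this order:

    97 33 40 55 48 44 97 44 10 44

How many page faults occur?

97: fault, frames {97}
33: fault, frames {97,33}
40: fault, frames {97,33,40}
55: fault, evict 97, frames {33,40,55}
48: fault, evict 33, frames {40,55,48}
44: fault, evict 40, frames {55,48,44}
97: fault, evict 55, frames {48,44,97}
44: hit
10: fault, evict 48, frames {97,44,10}
44: hit
Page faults: 8.

8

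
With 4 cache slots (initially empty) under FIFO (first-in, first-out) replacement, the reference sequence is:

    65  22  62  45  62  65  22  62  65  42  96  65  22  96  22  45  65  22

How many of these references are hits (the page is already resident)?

9

65 → fault, frames (65)
22 → fault, frames (65 22)
62 → fault, frames (65 22 62)
45 → fault, frames (65 22 62 45)
62 → hit
65 → hit
22 → hit
62 → hit
65 → hit
42 → fault, evict 65, frames (22 62 45 42)
96 → fault, evict 22, frames (62 45 42 96)
65 → fault, evict 62, frames (45 42 96 65)
22 → fault, evict 45, frames (42 96 65 22)
96 → hit
22 → hit
45 → fault, evict 42, frames (96 65 22 45)
65 → hit
22 → hit
Hits: 9.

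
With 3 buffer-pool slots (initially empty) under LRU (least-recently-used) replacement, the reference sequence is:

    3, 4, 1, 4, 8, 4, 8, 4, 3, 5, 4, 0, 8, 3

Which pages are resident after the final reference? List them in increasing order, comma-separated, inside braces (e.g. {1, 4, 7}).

{0, 3, 8}

3 → fault, frames [3]
4 → fault, frames [3, 4]
1 → fault, frames [3, 4, 1]
4 → hit
8 → fault, evict 3, frames [1, 4, 8]
4 → hit
8 → hit
4 → hit
3 → fault, evict 1, frames [8, 4, 3]
5 → fault, evict 8, frames [4, 3, 5]
4 → hit
0 → fault, evict 3, frames [5, 4, 0]
8 → fault, evict 5, frames [4, 0, 8]
3 → fault, evict 4, frames [0, 8, 3]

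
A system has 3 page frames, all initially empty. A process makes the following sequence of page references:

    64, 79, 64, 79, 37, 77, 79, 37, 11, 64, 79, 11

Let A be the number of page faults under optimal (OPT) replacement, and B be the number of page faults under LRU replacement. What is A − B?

-1

Under OPT: F F . . F F . . F F . . → 6 faults.
Under LRU: F F . . F F . . F F F . → 7 faults.
A − B = 6 − 7 = -1.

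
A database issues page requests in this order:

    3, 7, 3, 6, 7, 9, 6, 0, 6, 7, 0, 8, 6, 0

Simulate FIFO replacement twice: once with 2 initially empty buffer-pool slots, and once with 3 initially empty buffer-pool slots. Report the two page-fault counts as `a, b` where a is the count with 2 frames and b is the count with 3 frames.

2 frames: F F . F . F . F F F F F F F → 11 faults.
3 frames: F F . F . F . F . F . F F F → 9 faults.
9 < 11: adding a frame reduced faults, as is typical.

11, 9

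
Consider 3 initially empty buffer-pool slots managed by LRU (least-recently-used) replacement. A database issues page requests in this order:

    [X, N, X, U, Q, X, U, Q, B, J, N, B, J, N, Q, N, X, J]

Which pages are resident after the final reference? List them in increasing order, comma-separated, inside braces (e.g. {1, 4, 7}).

{J, N, X}

X -> miss, frames [X]
N -> miss, frames [X, N]
X -> hit
U -> miss, frames [N, X, U]
Q -> miss, evict N, frames [X, U, Q]
X -> hit
U -> hit
Q -> hit
B -> miss, evict X, frames [U, Q, B]
J -> miss, evict U, frames [Q, B, J]
N -> miss, evict Q, frames [B, J, N]
B -> hit
J -> hit
N -> hit
Q -> miss, evict B, frames [J, N, Q]
N -> hit
X -> miss, evict J, frames [Q, N, X]
J -> miss, evict Q, frames [N, X, J]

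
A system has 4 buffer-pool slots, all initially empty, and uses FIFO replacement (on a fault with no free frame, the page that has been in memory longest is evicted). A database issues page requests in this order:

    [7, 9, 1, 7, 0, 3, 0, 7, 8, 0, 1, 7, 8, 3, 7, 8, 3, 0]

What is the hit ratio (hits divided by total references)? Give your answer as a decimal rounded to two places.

0.50

7: fault, frames (7)
9: fault, frames (7 9)
1: fault, frames (7 9 1)
7: hit
0: fault, frames (7 9 1 0)
3: fault, evict 7, frames (9 1 0 3)
0: hit
7: fault, evict 9, frames (1 0 3 7)
8: fault, evict 1, frames (0 3 7 8)
0: hit
1: fault, evict 0, frames (3 7 8 1)
7: hit
8: hit
3: hit
7: hit
8: hit
3: hit
0: fault, evict 3, frames (7 8 1 0)
Hits: 9 of 18 references → 9/18 = 0.5000.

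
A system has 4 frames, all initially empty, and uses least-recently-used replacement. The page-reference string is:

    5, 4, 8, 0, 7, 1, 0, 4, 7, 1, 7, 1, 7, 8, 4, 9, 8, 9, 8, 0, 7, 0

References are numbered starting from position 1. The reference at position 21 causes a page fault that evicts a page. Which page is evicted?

pos 1: 5: fault, frames (5)
pos 2: 4: fault, frames (5 4)
pos 3: 8: fault, frames (5 4 8)
pos 4: 0: fault, frames (5 4 8 0)
pos 5: 7: fault, evict 5, frames (4 8 0 7)
pos 6: 1: fault, evict 4, frames (8 0 7 1)
pos 7: 0: hit
pos 8: 4: fault, evict 8, frames (7 1 0 4)
pos 9: 7: hit
pos 10: 1: hit
pos 11: 7: hit
pos 12: 1: hit
pos 13: 7: hit
pos 14: 8: fault, evict 0, frames (4 1 7 8)
pos 15: 4: hit
pos 16: 9: fault, evict 1, frames (7 8 4 9)
pos 17: 8: hit
pos 18: 9: hit
pos 19: 8: hit
pos 20: 0: fault, evict 7, frames (4 9 8 0)
pos 21: 7: fault, evict 4, frames (9 8 0 7)
At position 21, page 4 is evicted.

4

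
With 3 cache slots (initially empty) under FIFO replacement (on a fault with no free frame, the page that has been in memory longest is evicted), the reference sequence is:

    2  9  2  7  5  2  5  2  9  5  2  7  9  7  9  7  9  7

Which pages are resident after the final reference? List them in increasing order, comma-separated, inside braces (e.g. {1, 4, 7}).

{2, 7, 9}

2 → fault, frames {2}
9 → fault, frames {2,9}
2 → hit
7 → fault, frames {2,9,7}
5 → fault, evict 2, frames {9,7,5}
2 → fault, evict 9, frames {7,5,2}
5 → hit
2 → hit
9 → fault, evict 7, frames {5,2,9}
5 → hit
2 → hit
7 → fault, evict 5, frames {2,9,7}
9 → hit
7 → hit
9 → hit
7 → hit
9 → hit
7 → hit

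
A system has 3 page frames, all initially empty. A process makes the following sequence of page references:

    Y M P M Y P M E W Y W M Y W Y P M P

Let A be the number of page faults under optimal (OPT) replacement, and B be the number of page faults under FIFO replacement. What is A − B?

Under OPT: F F F . . . . F F . . . . . . F . . → 6 faults.
Under FIFO: F F F . . . . F F F . F . . . F . . → 8 faults.
A − B = 6 − 8 = -2.

-2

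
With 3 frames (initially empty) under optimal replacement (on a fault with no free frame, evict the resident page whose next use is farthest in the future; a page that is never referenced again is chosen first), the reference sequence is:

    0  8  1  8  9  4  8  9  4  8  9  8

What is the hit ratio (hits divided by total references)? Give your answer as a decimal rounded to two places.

0.58

0 → fault, frames [0]
8 → fault, frames [0, 8]
1 → fault, frames [0, 8, 1]
8 → hit
9 → fault, evict 1, frames [0, 8, 9]
4 → fault, evict 0, frames [8, 9, 4]
8 → hit
9 → hit
4 → hit
8 → hit
9 → hit
8 → hit
Hits: 7 of 12 references → 7/12 = 0.5833.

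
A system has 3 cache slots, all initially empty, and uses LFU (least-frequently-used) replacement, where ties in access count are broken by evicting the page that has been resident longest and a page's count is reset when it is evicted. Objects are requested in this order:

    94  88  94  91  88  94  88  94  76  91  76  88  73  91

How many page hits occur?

6

94 → fault, frames (94)
88 → fault, frames (94 88)
94 → hit
91 → fault, frames (94 88 91)
88 → hit
94 → hit
88 → hit
94 → hit
76 → fault, evict 91, frames (94 88 76)
91 → fault, evict 76, frames (94 88 91)
76 → fault, evict 91, frames (94 88 76)
88 → hit
73 → fault, evict 76, frames (94 88 73)
91 → fault, evict 73, frames (94 88 91)
Hits: 6.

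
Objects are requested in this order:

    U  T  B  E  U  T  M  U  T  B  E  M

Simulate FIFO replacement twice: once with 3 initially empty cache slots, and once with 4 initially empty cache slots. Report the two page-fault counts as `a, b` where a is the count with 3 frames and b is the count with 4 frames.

9, 10

3 frames: F F F F F F F . . F F . → 9 faults.
4 frames: F F F F . . F F F F F F → 10 faults.
10 > 9: adding a frame increased faults — Belady's anomaly.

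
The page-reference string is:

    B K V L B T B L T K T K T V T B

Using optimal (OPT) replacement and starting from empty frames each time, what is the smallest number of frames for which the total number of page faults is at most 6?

4

f=1: 16 faults
f=2: 9 faults
f=3: 7 faults
f=4: 6 faults
f=5: 5 faults
Smallest f with faults ≤ 6 is 4.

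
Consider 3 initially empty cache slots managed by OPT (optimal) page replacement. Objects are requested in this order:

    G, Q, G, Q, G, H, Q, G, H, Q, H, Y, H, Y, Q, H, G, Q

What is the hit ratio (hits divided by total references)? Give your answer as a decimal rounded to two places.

0.72

G: fault, frames {G}
Q: fault, frames {G,Q}
G: hit
Q: hit
G: hit
H: fault, frames {G,Q,H}
Q: hit
G: hit
H: hit
Q: hit
H: hit
Y: fault, evict G, frames {Q,H,Y}
H: hit
Y: hit
Q: hit
H: hit
G: fault, evict Y, frames {Q,H,G}
Q: hit
Hits: 13 of 18 references → 13/18 = 0.7222.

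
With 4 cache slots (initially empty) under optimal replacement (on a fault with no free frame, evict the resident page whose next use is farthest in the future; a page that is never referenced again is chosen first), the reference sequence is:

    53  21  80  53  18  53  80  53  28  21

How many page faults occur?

53 -> fault, frames [53]
21 -> fault, frames [53, 21]
80 -> fault, frames [53, 21, 80]
53 -> hit
18 -> fault, frames [53, 21, 80, 18]
53 -> hit
80 -> hit
53 -> hit
28 -> fault, evict 18, frames [53, 21, 80, 28]
21 -> hit
Page faults: 5.

5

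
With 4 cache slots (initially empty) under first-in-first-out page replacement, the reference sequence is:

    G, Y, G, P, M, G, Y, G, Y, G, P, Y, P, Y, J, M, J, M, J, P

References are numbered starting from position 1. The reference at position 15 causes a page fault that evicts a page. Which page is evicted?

pos 1: G → fault, frames {G}
pos 2: Y → fault, frames {G,Y}
pos 3: G → hit
pos 4: P → fault, frames {G,Y,P}
pos 5: M → fault, frames {G,Y,P,M}
pos 6: G → hit
pos 7: Y → hit
pos 8: G → hit
pos 9: Y → hit
pos 10: G → hit
pos 11: P → hit
pos 12: Y → hit
pos 13: P → hit
pos 14: Y → hit
pos 15: J → fault, evict G, frames {Y,P,M,J}
At position 15, page G is evicted.

G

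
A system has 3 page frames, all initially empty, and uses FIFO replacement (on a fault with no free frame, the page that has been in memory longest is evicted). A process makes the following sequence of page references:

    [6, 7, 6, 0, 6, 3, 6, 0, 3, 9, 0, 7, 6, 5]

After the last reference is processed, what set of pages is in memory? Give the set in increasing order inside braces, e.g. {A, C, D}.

{5, 6, 7}

6: miss, frames {6}
7: miss, frames {6,7}
6: hit
0: miss, frames {6,7,0}
6: hit
3: miss, evict 6, frames {7,0,3}
6: miss, evict 7, frames {0,3,6}
0: hit
3: hit
9: miss, evict 0, frames {3,6,9}
0: miss, evict 3, frames {6,9,0}
7: miss, evict 6, frames {9,0,7}
6: miss, evict 9, frames {0,7,6}
5: miss, evict 0, frames {7,6,5}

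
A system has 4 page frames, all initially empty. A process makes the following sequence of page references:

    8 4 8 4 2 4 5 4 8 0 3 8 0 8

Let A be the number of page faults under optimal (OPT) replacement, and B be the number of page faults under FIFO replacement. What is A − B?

-1

Under OPT: F F . . F . F . . F F . . . → 6 faults.
Under FIFO: F F . . F . F . . F F F . . → 7 faults.
A − B = 6 − 7 = -1.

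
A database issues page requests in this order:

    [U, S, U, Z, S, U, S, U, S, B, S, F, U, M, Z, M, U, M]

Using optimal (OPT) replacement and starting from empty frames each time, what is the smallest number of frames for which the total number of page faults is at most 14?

2

f=1: 18 faults
f=2: 10 faults
f=3: 7 faults
f=4: 6 faults
f=5: 6 faults
f=6: 6 faults
Smallest f with faults ≤ 14 is 2.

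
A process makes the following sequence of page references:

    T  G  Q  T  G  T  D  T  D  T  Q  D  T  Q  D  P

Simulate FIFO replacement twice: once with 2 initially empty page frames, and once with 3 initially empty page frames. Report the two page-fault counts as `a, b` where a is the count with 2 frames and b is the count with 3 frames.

2 frames: F F F F F . F F . . F F F F F F → 13 faults.
3 frames: F F F . . . F F . . . . . . . F → 6 faults.
6 < 13: adding a frame reduced faults, as is typical.

13, 6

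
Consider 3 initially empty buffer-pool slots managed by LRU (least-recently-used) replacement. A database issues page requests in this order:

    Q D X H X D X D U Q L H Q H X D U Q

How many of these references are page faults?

12

Q: fault, frames (Q)
D: fault, frames (Q D)
X: fault, frames (Q D X)
H: fault, evict Q, frames (D X H)
X: hit
D: hit
X: hit
D: hit
U: fault, evict H, frames (X D U)
Q: fault, evict X, frames (D U Q)
L: fault, evict D, frames (U Q L)
H: fault, evict U, frames (Q L H)
Q: hit
H: hit
X: fault, evict L, frames (Q H X)
D: fault, evict Q, frames (H X D)
U: fault, evict H, frames (X D U)
Q: fault, evict X, frames (D U Q)
Page faults: 12.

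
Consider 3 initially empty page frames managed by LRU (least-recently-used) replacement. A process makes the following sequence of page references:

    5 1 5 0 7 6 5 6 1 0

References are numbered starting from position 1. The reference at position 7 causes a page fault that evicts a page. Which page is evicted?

0

pos 1: 5 -> fault, frames [5]
pos 2: 1 -> fault, frames [5, 1]
pos 3: 5 -> hit
pos 4: 0 -> fault, frames [1, 5, 0]
pos 5: 7 -> fault, evict 1, frames [5, 0, 7]
pos 6: 6 -> fault, evict 5, frames [0, 7, 6]
pos 7: 5 -> fault, evict 0, frames [7, 6, 5]
At position 7, page 0 is evicted.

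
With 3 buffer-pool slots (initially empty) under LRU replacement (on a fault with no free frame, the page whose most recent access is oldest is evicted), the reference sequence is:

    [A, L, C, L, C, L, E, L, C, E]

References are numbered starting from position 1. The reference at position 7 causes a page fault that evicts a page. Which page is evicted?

A

pos 1: A -> miss, frames {A}
pos 2: L -> miss, frames {A,L}
pos 3: C -> miss, frames {A,L,C}
pos 4: L -> hit
pos 5: C -> hit
pos 6: L -> hit
pos 7: E -> miss, evict A, frames {C,L,E}
At position 7, page A is evicted.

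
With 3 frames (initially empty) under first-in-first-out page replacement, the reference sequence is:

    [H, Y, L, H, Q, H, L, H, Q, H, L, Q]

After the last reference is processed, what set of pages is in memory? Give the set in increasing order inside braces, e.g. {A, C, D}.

H: fault, frames {H}
Y: fault, frames {H,Y}
L: fault, frames {H,Y,L}
H: hit
Q: fault, evict H, frames {Y,L,Q}
H: fault, evict Y, frames {L,Q,H}
L: hit
H: hit
Q: hit
H: hit
L: hit
Q: hit

{H, L, Q}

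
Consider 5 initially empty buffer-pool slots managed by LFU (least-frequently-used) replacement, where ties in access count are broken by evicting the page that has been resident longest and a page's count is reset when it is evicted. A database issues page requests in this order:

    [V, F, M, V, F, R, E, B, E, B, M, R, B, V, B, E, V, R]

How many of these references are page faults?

V: fault, frames (V)
F: fault, frames (V F)
M: fault, frames (V F M)
V: hit
F: hit
R: fault, frames (V F M R)
E: fault, frames (V F M R E)
B: fault, evict M, frames (V F R E B)
E: hit
B: hit
M: fault, evict R, frames (V F E B M)
R: fault, evict M, frames (V F E B R)
B: hit
V: hit
B: hit
E: hit
V: hit
R: hit
Page faults: 8.

8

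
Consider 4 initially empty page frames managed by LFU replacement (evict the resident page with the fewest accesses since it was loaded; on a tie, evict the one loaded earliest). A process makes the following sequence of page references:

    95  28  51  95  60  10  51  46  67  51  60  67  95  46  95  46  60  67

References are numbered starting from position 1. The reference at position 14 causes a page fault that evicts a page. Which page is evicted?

pos 1: 95: fault, frames {95}
pos 2: 28: fault, frames {95,28}
pos 3: 51: fault, frames {95,28,51}
pos 4: 95: hit
pos 5: 60: fault, frames {95,28,51,60}
pos 6: 10: fault, evict 28, frames {95,51,60,10}
pos 7: 51: hit
pos 8: 46: fault, evict 60, frames {95,51,10,46}
pos 9: 67: fault, evict 10, frames {95,51,46,67}
pos 10: 51: hit
pos 11: 60: fault, evict 46, frames {95,51,67,60}
pos 12: 67: hit
pos 13: 95: hit
pos 14: 46: fault, evict 60, frames {95,51,67,46}
At position 14, page 60 is evicted.

60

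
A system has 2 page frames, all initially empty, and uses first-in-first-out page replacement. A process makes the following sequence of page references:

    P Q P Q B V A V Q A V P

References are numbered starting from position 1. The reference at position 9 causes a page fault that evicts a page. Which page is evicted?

V

pos 1: P -> miss, frames (P)
pos 2: Q -> miss, frames (P Q)
pos 3: P -> hit
pos 4: Q -> hit
pos 5: B -> miss, evict P, frames (Q B)
pos 6: V -> miss, evict Q, frames (B V)
pos 7: A -> miss, evict B, frames (V A)
pos 8: V -> hit
pos 9: Q -> miss, evict V, frames (A Q)
At position 9, page V is evicted.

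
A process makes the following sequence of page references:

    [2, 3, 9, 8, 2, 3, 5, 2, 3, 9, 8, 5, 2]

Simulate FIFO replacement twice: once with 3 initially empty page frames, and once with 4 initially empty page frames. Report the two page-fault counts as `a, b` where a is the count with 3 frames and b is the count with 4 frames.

10, 11

3 frames: F F F F F F F . . F F . F → 10 faults.
4 frames: F F F F . . F F F F F F F → 11 faults.
11 > 10: adding a frame increased faults — Belady's anomaly.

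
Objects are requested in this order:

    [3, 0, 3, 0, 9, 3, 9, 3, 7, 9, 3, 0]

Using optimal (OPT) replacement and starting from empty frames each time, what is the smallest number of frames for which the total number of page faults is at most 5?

f=1: 12 faults
f=2: 6 faults
f=3: 5 faults
f=4: 4 faults
Smallest f with faults ≤ 5 is 3.

3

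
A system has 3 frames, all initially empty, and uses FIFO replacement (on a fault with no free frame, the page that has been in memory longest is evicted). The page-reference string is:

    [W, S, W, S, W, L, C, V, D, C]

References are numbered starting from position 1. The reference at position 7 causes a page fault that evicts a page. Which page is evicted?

W

pos 1: W -> miss, frames [W]
pos 2: S -> miss, frames [W, S]
pos 3: W -> hit
pos 4: S -> hit
pos 5: W -> hit
pos 6: L -> miss, frames [W, S, L]
pos 7: C -> miss, evict W, frames [S, L, C]
At position 7, page W is evicted.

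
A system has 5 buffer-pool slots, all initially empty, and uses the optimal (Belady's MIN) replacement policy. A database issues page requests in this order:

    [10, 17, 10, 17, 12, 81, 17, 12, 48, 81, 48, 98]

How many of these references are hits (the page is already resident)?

6

10: fault, frames [10]
17: fault, frames [10, 17]
10: hit
17: hit
12: fault, frames [10, 17, 12]
81: fault, frames [10, 17, 12, 81]
17: hit
12: hit
48: fault, frames [10, 17, 12, 81, 48]
81: hit
48: hit
98: fault, evict 48, frames [10, 17, 12, 81, 98]
Hits: 6.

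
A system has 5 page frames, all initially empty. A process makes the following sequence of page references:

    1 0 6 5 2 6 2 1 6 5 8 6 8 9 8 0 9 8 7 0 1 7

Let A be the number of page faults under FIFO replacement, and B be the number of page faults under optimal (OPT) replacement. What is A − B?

Under FIFO: F F F F F . . . . . F . . F . F . . F . F . → 10 faults.
Under OPT: F F F F F . . . . . F . . F . . . . F . . . → 8 faults.
A − B = 10 − 8 = 2.

2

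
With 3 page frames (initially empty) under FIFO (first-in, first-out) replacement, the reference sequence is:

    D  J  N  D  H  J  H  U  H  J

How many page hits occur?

D -> fault, frames {D}
J -> fault, frames {D,J}
N -> fault, frames {D,J,N}
D -> hit
H -> fault, evict D, frames {J,N,H}
J -> hit
H -> hit
U -> fault, evict J, frames {N,H,U}
H -> hit
J -> fault, evict N, frames {H,U,J}
Hits: 4.

4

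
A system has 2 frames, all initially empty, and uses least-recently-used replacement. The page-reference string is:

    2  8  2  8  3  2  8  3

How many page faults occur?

2: miss, frames {2}
8: miss, frames {2,8}
2: hit
8: hit
3: miss, evict 2, frames {8,3}
2: miss, evict 8, frames {3,2}
8: miss, evict 3, frames {2,8}
3: miss, evict 2, frames {8,3}
Page faults: 6.

6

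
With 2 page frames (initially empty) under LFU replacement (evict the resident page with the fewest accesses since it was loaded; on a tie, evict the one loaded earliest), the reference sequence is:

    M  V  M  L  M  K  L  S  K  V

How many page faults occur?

M: miss, frames (M)
V: miss, frames (M V)
M: hit
L: miss, evict V, frames (M L)
M: hit
K: miss, evict L, frames (M K)
L: miss, evict K, frames (M L)
S: miss, evict L, frames (M S)
K: miss, evict S, frames (M K)
V: miss, evict K, frames (M V)
Page faults: 8.

8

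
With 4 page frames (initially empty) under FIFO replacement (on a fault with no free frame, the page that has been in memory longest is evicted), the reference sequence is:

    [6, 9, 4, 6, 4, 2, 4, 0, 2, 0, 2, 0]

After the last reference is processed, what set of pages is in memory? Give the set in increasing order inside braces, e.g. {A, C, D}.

6: fault, frames {6}
9: fault, frames {6,9}
4: fault, frames {6,9,4}
6: hit
4: hit
2: fault, frames {6,9,4,2}
4: hit
0: fault, evict 6, frames {9,4,2,0}
2: hit
0: hit
2: hit
0: hit

{0, 2, 4, 9}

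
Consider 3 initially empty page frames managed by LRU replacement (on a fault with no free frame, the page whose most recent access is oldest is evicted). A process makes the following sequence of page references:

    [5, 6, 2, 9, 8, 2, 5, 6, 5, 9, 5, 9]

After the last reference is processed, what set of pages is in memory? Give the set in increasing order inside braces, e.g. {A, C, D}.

5 → miss, frames {5}
6 → miss, frames {5,6}
2 → miss, frames {5,6,2}
9 → miss, evict 5, frames {6,2,9}
8 → miss, evict 6, frames {2,9,8}
2 → hit
5 → miss, evict 9, frames {8,2,5}
6 → miss, evict 8, frames {2,5,6}
5 → hit
9 → miss, evict 2, frames {6,5,9}
5 → hit
9 → hit

{5, 6, 9}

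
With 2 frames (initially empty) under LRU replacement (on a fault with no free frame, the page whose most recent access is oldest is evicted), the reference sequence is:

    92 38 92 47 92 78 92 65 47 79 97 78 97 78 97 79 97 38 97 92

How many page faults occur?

92 → miss, frames {92}
38 → miss, frames {92,38}
92 → hit
47 → miss, evict 38, frames {92,47}
92 → hit
78 → miss, evict 47, frames {92,78}
92 → hit
65 → miss, evict 78, frames {92,65}
47 → miss, evict 92, frames {65,47}
79 → miss, evict 65, frames {47,79}
97 → miss, evict 47, frames {79,97}
78 → miss, evict 79, frames {97,78}
97 → hit
78 → hit
97 → hit
79 → miss, evict 78, frames {97,79}
97 → hit
38 → miss, evict 79, frames {97,38}
97 → hit
92 → miss, evict 38, frames {97,92}
Page faults: 12.

12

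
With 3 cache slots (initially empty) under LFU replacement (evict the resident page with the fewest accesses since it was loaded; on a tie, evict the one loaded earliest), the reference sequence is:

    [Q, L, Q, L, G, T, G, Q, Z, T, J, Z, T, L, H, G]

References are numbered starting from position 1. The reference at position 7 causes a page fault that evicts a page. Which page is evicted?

pos 1: Q -> fault, frames {Q}
pos 2: L -> fault, frames {Q,L}
pos 3: Q -> hit
pos 4: L -> hit
pos 5: G -> fault, frames {Q,L,G}
pos 6: T -> fault, evict G, frames {Q,L,T}
pos 7: G -> fault, evict T, frames {Q,L,G}
At position 7, page T is evicted.

T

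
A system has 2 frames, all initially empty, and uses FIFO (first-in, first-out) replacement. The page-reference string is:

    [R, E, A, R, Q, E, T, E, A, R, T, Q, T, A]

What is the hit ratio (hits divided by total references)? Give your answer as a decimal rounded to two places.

R -> miss, frames {R}
E -> miss, frames {R,E}
A -> miss, evict R, frames {E,A}
R -> miss, evict E, frames {A,R}
Q -> miss, evict A, frames {R,Q}
E -> miss, evict R, frames {Q,E}
T -> miss, evict Q, frames {E,T}
E -> hit
A -> miss, evict E, frames {T,A}
R -> miss, evict T, frames {A,R}
T -> miss, evict A, frames {R,T}
Q -> miss, evict R, frames {T,Q}
T -> hit
A -> miss, evict T, frames {Q,A}
Hits: 2 of 14 references → 2/14 = 0.1429.

0.14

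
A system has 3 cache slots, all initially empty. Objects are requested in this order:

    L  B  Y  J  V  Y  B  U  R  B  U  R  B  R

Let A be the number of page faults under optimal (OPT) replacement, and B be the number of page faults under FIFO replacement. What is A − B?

Under OPT: F F F F F . . F F . . . . . → 7 faults.
Under FIFO: F F F F F . F F F . . . . . → 8 faults.
A − B = 7 − 8 = -1.

-1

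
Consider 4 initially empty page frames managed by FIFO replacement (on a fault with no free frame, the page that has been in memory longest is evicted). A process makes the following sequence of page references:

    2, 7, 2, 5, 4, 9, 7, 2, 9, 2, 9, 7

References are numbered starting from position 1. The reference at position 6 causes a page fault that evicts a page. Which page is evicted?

2

pos 1: 2 → miss, frames {2}
pos 2: 7 → miss, frames {2,7}
pos 3: 2 → hit
pos 4: 5 → miss, frames {2,7,5}
pos 5: 4 → miss, frames {2,7,5,4}
pos 6: 9 → miss, evict 2, frames {7,5,4,9}
At position 6, page 2 is evicted.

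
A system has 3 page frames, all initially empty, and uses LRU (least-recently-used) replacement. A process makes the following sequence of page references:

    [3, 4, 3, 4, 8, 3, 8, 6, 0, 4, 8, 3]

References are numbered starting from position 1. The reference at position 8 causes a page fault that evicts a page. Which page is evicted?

pos 1: 3 → fault, frames [3]
pos 2: 4 → fault, frames [3, 4]
pos 3: 3 → hit
pos 4: 4 → hit
pos 5: 8 → fault, frames [3, 4, 8]
pos 6: 3 → hit
pos 7: 8 → hit
pos 8: 6 → fault, evict 4, frames [3, 8, 6]
At position 8, page 4 is evicted.

4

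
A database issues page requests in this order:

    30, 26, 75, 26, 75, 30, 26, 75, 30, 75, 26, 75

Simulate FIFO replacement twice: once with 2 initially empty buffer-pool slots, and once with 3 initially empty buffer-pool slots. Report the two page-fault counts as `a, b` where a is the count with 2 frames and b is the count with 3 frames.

2 frames: F F F . . F F F F . F F → 9 faults.
3 frames: F F F . . . . . . . . . → 3 faults.
3 < 9: adding a frame reduced faults, as is typical.

9, 3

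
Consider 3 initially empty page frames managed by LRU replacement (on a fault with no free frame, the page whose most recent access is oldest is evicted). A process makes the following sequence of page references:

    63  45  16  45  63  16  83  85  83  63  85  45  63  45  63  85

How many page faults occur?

63 -> fault, frames {63}
45 -> fault, frames {63,45}
16 -> fault, frames {63,45,16}
45 -> hit
63 -> hit
16 -> hit
83 -> fault, evict 45, frames {63,16,83}
85 -> fault, evict 63, frames {16,83,85}
83 -> hit
63 -> fault, evict 16, frames {85,83,63}
85 -> hit
45 -> fault, evict 83, frames {63,85,45}
63 -> hit
45 -> hit
63 -> hit
85 -> hit
Page faults: 7.

7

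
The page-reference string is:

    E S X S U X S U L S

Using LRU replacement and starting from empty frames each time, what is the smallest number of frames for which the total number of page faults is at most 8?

f=1: 10 faults
f=2: 9 faults
f=3: 5 faults
f=4: 5 faults
f=5: 5 faults
Smallest f with faults ≤ 8 is 3.

3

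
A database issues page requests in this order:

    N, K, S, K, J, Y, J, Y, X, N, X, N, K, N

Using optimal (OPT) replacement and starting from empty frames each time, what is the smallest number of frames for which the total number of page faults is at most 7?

3

f=1: 14 faults
f=2: 8 faults
f=3: 7 faults
f=4: 6 faults
f=5: 6 faults
f=6: 6 faults
Smallest f with faults ≤ 7 is 3.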